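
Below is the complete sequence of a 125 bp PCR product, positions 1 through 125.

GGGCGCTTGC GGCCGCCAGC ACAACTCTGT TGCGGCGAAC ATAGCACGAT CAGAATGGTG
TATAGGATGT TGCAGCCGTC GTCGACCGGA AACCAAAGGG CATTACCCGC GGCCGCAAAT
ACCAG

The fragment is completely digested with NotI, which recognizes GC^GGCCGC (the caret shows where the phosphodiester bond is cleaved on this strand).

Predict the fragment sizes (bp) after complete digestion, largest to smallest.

100, 15, 10 bp

NotI sites (GCGGCCGC) start at positions 9, 109.
NotI cuts after base 2 of each site, so after positions 10, 110.
Linear molecule, 2 cuts → 3 fragments:
  1–10 → 10 bp
  11–110 → 100 bp
  111–125 → 15 bp
Sorted largest to smallest: 100, 15, 10 bp.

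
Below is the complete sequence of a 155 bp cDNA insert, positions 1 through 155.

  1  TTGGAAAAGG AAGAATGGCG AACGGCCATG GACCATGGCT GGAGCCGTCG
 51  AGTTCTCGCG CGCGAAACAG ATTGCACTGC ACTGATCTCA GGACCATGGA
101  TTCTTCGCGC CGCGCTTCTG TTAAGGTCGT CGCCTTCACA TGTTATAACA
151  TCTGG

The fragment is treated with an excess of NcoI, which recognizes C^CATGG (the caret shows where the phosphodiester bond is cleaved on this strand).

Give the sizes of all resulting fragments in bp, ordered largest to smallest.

NcoI sites (CCATGG) start at positions 26, 33, 94.
NcoI cuts after the first base of each site, so after positions 26, 33, 94.
Linear molecule, 3 cuts → 4 fragments:
  1–26 → 26 bp
  27–33 → 7 bp
  34–94 → 61 bp
  95–155 → 61 bp
Sorted largest to smallest: 61, 61, 26, 7 bp.

61, 61, 26, 7 bp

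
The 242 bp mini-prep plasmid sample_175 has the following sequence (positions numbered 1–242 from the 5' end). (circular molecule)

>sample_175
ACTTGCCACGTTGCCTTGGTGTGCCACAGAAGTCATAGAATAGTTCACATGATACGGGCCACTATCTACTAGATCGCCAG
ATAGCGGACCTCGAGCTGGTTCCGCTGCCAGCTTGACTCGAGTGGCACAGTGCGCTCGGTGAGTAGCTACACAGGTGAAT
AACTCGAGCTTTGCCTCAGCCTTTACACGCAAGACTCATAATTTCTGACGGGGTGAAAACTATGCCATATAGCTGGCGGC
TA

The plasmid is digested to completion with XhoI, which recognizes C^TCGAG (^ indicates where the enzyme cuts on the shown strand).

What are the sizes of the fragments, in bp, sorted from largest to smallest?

XhoI sites (CTCGAG) start at positions 90, 117, 163.
XhoI cuts after the first base of each site, so after positions 90, 117, 163.
Circular molecule, 3 cuts → 3 fragments:
  91–117 → 27 bp
  118–163 → 46 bp
  164–242 then 1–90 → 79 + 90 = 169 bp
Sorted largest to smallest: 169, 46, 27 bp.

169, 46, 27 bp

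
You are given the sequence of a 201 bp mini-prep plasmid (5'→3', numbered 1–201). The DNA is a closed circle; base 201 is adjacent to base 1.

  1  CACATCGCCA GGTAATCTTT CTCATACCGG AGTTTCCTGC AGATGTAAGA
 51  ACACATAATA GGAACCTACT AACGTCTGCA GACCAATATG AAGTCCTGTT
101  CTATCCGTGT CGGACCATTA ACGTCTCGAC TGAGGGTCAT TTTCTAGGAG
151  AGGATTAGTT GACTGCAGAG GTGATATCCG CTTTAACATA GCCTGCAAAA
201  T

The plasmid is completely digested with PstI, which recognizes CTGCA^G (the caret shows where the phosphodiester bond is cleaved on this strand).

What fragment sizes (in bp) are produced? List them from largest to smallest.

PstI sites (CTGCAG) start at positions 37, 76, 163.
PstI cuts after base 5 of each site (before the last base), so after positions 41, 80, 167.
Circular molecule, 3 cuts → 3 fragments:
  42–80 → 39 bp
  81–167 → 87 bp
  168–201 then 1–41 → 34 + 41 = 75 bp
Sorted largest to smallest: 87, 75, 39 bp.

87, 75, 39 bp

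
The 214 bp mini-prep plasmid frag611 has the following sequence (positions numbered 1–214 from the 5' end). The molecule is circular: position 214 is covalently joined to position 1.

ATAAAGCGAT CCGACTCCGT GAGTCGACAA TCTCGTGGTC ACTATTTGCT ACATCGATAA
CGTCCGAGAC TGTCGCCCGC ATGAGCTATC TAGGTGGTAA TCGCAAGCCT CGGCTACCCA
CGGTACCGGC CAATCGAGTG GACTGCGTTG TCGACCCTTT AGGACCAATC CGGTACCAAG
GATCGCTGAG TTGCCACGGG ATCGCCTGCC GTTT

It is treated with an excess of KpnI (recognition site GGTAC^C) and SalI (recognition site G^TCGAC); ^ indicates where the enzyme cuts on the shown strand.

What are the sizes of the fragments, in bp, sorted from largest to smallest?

KpnI sites (GGTACC) start at positions 122, 172.
KpnI cuts after base 5 of each site (before the last base), so after positions 126, 176.
SalI sites (GTCGAC) start at positions 23, 150.
SalI cuts after the first base of each site, so after positions 23, 150.
Combined cut positions: 23, 126, 150, 176.
Circular molecule, 4 cuts → 4 fragments:
  24–126 → 103 bp
  127–150 → 24 bp
  151–176 → 26 bp
  177–214 then 1–23 → 38 + 23 = 61 bp
Sorted largest to smallest: 103, 61, 26, 24 bp.

103, 61, 26, 24 bp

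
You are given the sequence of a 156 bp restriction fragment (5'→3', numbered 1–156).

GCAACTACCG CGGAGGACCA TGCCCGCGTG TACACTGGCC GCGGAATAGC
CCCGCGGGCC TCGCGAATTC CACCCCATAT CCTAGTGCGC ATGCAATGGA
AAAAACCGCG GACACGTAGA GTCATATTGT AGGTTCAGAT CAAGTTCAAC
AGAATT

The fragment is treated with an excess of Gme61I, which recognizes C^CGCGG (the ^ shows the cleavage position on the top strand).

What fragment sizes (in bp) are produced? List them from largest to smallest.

Gme61I sites (CCGCGG) start at positions 8, 39, 52, 106.
Gme61I cuts after the first base of each site, so after positions 8, 39, 52, 106.
Linear molecule, 4 cuts → 5 fragments:
  1–8 → 8 bp
  9–39 → 31 bp
  40–52 → 13 bp
  53–106 → 54 bp
  107–156 → 50 bp
Sorted largest to smallest: 54, 50, 31, 13, 8 bp.

54, 50, 31, 13, 8 bp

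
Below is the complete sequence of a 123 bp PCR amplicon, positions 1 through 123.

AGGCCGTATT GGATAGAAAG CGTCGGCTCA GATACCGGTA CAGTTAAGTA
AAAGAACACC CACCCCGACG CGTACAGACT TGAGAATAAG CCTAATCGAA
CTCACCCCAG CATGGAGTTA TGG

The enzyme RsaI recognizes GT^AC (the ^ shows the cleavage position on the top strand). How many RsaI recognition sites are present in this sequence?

2

GTAC occurs starting at positions 38, 72.
RsaI cuts at 2 sites.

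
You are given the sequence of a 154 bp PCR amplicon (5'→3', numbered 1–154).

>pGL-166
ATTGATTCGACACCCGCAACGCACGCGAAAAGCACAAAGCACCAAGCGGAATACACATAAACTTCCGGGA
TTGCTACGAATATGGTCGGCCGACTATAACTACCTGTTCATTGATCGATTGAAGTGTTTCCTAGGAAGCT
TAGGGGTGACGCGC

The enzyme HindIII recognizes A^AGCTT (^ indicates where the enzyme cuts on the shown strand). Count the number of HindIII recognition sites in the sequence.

AAGCTT occurs starting at position 136.
HindIII cuts at 1 site.

1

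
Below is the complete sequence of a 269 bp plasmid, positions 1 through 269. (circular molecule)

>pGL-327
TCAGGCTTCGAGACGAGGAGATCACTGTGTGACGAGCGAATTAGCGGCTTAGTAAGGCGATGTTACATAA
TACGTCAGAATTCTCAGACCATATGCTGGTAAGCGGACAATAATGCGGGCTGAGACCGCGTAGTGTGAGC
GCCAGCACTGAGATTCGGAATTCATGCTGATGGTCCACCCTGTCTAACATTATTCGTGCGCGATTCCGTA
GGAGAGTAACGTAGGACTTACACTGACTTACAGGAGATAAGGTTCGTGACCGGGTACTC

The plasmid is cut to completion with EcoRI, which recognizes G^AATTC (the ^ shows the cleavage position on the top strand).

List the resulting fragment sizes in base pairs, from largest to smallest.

189, 80 bp

EcoRI sites (GAATTC) start at positions 78, 158.
EcoRI cuts after the first base of each site, so after positions 78, 158.
Circular molecule, 2 cuts → 2 fragments:
  79–158 → 80 bp
  159–269 then 1–78 → 111 + 78 = 189 bp
Sorted largest to smallest: 189, 80 bp.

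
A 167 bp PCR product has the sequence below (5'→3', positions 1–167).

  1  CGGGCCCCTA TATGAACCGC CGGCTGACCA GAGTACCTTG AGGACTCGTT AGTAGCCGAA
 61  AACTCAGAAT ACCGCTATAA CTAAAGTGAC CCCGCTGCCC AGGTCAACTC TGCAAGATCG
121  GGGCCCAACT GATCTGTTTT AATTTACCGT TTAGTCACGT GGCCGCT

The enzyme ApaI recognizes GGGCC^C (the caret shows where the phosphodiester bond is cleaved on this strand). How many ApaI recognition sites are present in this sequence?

2

GGGCCC occurs starting at positions 2, 121.
ApaI cuts at 2 sites.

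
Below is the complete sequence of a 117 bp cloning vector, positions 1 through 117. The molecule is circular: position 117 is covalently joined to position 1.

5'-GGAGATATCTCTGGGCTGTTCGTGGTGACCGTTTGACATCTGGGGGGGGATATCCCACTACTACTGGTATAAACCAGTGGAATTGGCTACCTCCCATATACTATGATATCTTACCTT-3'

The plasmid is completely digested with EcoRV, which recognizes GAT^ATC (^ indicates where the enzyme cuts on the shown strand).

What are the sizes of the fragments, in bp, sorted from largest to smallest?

EcoRV sites (GATATC) start at positions 4, 49, 105.
EcoRV cuts after base 3 of each site, so after positions 6, 51, 107.
Circular molecule, 3 cuts → 3 fragments:
  7–51 → 45 bp
  52–107 → 56 bp
  108–117 then 1–6 → 10 + 6 = 16 bp
Sorted largest to smallest: 56, 45, 16 bp.

56, 45, 16 bp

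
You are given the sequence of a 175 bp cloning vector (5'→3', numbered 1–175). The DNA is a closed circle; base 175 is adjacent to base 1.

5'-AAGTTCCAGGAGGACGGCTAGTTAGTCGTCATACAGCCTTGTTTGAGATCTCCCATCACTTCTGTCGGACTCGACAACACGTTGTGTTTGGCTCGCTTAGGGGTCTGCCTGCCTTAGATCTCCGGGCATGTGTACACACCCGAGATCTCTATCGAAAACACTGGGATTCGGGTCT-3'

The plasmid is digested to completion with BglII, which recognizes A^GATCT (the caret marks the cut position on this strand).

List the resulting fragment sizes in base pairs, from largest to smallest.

78, 70, 27 bp

BglII sites (AGATCT) start at positions 46, 116, 143.
BglII cuts after the first base of each site, so after positions 46, 116, 143.
Circular molecule, 3 cuts → 3 fragments:
  47–116 → 70 bp
  117–143 → 27 bp
  144–175 then 1–46 → 32 + 46 = 78 bp
Sorted largest to smallest: 78, 70, 27 bp.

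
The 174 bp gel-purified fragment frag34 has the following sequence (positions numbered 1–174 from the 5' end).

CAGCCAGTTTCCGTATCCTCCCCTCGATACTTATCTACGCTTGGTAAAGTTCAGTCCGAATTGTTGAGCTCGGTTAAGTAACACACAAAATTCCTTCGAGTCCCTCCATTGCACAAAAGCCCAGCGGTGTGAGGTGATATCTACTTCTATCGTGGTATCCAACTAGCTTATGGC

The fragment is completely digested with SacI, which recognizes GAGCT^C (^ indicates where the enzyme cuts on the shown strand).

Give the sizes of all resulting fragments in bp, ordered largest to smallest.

The SacI site (GAGCTC) starts at position 66.
SacI cuts after base 5 of each site (before the last base), so after position 70.
Linear molecule, 1 cut → 2 fragments:
  1–70 → 70 bp
  71–174 → 104 bp
Sorted largest to smallest: 104, 70 bp.

104, 70 bp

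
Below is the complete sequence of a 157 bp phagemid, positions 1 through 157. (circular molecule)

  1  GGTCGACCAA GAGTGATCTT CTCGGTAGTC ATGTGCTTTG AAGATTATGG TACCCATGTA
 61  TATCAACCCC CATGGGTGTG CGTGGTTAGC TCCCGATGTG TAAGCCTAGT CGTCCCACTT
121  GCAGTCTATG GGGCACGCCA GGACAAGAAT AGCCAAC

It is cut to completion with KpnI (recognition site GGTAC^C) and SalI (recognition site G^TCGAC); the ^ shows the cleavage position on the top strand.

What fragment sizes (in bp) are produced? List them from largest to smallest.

The KpnI site (GGTACC) starts at position 49.
KpnI cuts after base 5 of each site (before the last base), so after position 53.
The SalI site (GTCGAC) starts at position 2.
SalI cuts after the first base of each site, so after position 2.
Combined cut positions: 2, 53.
Circular molecule, 2 cuts → 2 fragments:
  3–53 → 51 bp
  54–157 then 1–2 → 104 + 2 = 106 bp
Sorted largest to smallest: 106, 51 bp.

106, 51 bp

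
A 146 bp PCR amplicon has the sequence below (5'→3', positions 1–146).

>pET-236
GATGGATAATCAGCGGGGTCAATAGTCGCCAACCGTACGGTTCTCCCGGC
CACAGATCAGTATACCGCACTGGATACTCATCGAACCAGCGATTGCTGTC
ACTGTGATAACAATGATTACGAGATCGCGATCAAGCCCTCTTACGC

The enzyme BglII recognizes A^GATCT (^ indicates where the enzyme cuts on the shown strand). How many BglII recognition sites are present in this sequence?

0

No occurrence of AGATCT is present in the sequence.
BglII does not cut: 0 sites.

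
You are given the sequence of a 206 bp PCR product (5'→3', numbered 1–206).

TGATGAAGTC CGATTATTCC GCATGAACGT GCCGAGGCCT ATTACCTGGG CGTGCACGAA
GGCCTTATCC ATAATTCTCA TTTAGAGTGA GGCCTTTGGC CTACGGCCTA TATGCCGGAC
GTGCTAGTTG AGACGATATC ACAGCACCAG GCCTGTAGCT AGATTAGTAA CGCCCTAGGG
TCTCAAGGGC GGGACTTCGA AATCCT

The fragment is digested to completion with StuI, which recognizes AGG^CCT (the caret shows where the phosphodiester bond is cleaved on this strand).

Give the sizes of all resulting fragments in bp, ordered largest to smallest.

StuI sites (AGGCCT) start at positions 35, 60, 90, 149.
StuI cuts after base 3 of each site, so after positions 37, 62, 92, 151.
Linear molecule, 4 cuts → 5 fragments:
  1–37 → 37 bp
  38–62 → 25 bp
  63–92 → 30 bp
  93–151 → 59 bp
  152–206 → 55 bp
Sorted largest to smallest: 59, 55, 37, 30, 25 bp.

59, 55, 37, 30, 25 bp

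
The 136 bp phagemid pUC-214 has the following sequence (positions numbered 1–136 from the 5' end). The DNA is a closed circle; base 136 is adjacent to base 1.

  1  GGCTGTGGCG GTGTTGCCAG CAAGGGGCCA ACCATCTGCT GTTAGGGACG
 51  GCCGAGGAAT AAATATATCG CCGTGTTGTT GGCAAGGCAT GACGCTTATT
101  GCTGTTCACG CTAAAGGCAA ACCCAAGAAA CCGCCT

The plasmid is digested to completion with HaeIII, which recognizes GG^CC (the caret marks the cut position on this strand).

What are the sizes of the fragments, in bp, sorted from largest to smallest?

HaeIII sites (GGCC) start at positions 26, 50.
HaeIII cuts after base 2 of each site, so after positions 27, 51.
Circular molecule, 2 cuts → 2 fragments:
  28–51 → 24 bp
  52–136 then 1–27 → 85 + 27 = 112 bp
Sorted largest to smallest: 112, 24 bp.

112, 24 bp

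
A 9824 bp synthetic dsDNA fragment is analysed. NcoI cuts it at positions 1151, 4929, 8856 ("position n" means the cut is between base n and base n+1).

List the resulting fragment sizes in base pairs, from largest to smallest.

Linear molecule, 3 cuts → 4 fragments:
  1151 − 0 = 1151 bp
  4929 − 1151 = 3778 bp
  8856 − 4929 = 3927 bp
  9824 − 8856 = 968 bp
Sorted largest to smallest: 3927, 3778, 1151, 968 bp.

3927, 3778, 1151, 968 bp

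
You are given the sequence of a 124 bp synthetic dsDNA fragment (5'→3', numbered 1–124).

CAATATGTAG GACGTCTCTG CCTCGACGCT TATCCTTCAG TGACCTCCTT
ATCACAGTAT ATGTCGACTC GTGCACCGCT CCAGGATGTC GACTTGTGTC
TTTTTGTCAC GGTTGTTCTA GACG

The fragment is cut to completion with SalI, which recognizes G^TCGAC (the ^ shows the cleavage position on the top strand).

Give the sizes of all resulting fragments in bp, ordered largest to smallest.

63, 36, 25 bp

SalI sites (GTCGAC) start at positions 63, 88.
SalI cuts after the first base of each site, so after positions 63, 88.
Linear molecule, 2 cuts → 3 fragments:
  1–63 → 63 bp
  64–88 → 25 bp
  89–124 → 36 bp
Sorted largest to smallest: 63, 36, 25 bp.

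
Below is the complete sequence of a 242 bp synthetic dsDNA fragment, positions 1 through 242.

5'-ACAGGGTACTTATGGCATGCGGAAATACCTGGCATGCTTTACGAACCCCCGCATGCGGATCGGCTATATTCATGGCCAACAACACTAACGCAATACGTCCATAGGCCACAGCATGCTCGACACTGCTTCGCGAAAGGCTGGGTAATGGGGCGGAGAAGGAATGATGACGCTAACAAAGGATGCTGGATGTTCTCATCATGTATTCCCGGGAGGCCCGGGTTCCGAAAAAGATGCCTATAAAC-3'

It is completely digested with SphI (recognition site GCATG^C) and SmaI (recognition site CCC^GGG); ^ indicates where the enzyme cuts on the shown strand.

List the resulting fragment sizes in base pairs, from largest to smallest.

92, 60, 26, 19, 19, 17, 9 bp

SphI sites (GCATGC) start at positions 15, 32, 51, 111.
SphI cuts after base 5 of each site (before the last base), so after positions 19, 36, 55, 115.
SmaI sites (CCCGGG) start at positions 205, 214.
SmaI cuts after base 3 of each site, so after positions 207, 216.
Combined cut positions: 19, 36, 55, 115, 207, 216.
Linear molecule, 6 cuts → 7 fragments:
  1–19 → 19 bp
  20–36 → 17 bp
  37–55 → 19 bp
  56–115 → 60 bp
  116–207 → 92 bp
  208–216 → 9 bp
  217–242 → 26 bp
Sorted largest to smallest: 92, 60, 26, 19, 19, 17, 9 bp.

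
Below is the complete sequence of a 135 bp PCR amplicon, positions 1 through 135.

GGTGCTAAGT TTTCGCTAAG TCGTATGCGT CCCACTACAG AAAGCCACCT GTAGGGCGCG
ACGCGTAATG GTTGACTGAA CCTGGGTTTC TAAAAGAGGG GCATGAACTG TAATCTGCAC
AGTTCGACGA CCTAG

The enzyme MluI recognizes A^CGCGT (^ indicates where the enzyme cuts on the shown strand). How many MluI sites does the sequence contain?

ACGCGT occurs starting at position 61.
MluI cuts at 1 site.

1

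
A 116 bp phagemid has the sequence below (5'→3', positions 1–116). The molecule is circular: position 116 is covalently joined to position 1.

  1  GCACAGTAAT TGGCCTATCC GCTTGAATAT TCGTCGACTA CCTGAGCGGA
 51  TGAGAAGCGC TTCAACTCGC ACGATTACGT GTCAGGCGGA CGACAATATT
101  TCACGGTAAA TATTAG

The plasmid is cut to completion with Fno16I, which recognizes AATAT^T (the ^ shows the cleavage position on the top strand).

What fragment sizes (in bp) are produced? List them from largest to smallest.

69, 33, 14 bp

Fno16I sites (AATATT) start at positions 26, 95, 109.
Fno16I cuts after base 5 of each site (before the last base), so after positions 30, 99, 113.
Circular molecule, 3 cuts → 3 fragments:
  31–99 → 69 bp
  100–113 → 14 bp
  114–116 then 1–30 → 3 + 30 = 33 bp
Sorted largest to smallest: 69, 33, 14 bp.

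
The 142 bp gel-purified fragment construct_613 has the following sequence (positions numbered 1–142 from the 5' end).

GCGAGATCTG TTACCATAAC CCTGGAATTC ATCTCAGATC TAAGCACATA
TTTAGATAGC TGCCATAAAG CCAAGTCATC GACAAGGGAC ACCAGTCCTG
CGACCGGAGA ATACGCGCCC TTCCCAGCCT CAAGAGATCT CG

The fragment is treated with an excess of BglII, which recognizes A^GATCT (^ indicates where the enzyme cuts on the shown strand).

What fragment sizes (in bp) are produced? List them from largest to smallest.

99, 32, 7, 4 bp

BglII sites (AGATCT) start at positions 4, 36, 135.
BglII cuts after the first base of each site, so after positions 4, 36, 135.
Linear molecule, 3 cuts → 4 fragments:
  1–4 → 4 bp
  5–36 → 32 bp
  37–135 → 99 bp
  136–142 → 7 bp
Sorted largest to smallest: 99, 32, 7, 4 bp.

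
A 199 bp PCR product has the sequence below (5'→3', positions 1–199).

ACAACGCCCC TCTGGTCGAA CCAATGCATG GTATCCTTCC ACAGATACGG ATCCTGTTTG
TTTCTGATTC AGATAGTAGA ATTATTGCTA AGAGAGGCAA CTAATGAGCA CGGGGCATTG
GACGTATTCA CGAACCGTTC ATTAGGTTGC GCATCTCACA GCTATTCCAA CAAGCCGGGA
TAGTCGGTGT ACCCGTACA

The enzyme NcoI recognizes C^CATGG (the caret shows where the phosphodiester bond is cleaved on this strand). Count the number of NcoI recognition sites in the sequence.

No occurrence of CCATGG is present in the sequence.
NcoI does not cut: 0 sites.

0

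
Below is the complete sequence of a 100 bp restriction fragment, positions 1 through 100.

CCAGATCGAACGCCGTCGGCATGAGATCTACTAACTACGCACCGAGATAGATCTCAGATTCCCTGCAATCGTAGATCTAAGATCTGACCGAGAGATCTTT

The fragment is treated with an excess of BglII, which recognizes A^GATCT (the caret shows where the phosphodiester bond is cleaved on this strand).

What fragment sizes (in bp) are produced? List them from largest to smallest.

BglII sites (AGATCT) start at positions 24, 49, 73, 80, 93.
BglII cuts after the first base of each site, so after positions 24, 49, 73, 80, 93.
Linear molecule, 5 cuts → 6 fragments:
  1–24 → 24 bp
  25–49 → 25 bp
  50–73 → 24 bp
  74–80 → 7 bp
  81–93 → 13 bp
  94–100 → 7 bp
Sorted largest to smallest: 25, 24, 24, 13, 7, 7 bp.

25, 24, 24, 13, 7, 7 bp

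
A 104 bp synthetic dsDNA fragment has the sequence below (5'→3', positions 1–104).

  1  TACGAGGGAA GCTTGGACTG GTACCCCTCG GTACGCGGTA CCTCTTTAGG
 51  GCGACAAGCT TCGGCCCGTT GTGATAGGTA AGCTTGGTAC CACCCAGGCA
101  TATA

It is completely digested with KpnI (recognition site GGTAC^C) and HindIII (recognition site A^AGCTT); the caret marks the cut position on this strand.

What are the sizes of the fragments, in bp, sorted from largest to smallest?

24, 17, 15, 15, 14, 10, 9 bp

KpnI sites (GGTACC) start at positions 20, 37, 86.
KpnI cuts after base 5 of each site (before the last base), so after positions 24, 41, 90.
HindIII sites (AAGCTT) start at positions 9, 56, 80.
HindIII cuts after the first base of each site, so after positions 9, 56, 80.
Combined cut positions: 9, 24, 41, 56, 80, 90.
Linear molecule, 6 cuts → 7 fragments:
  1–9 → 9 bp
  10–24 → 15 bp
  25–41 → 17 bp
  42–56 → 15 bp
  57–80 → 24 bp
  81–90 → 10 bp
  91–104 → 14 bp
Sorted largest to smallest: 24, 17, 15, 15, 14, 10, 9 bp.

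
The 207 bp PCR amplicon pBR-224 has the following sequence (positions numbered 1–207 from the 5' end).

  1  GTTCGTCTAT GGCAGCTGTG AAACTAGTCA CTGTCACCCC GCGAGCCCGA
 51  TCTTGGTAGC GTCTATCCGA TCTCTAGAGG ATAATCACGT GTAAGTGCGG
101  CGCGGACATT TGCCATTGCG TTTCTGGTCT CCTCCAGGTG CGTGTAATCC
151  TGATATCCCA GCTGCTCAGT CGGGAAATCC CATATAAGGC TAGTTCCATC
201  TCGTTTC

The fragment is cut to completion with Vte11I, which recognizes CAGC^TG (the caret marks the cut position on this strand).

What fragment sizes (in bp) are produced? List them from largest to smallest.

146, 45, 16 bp

Vte11I sites (CAGCTG) start at positions 13, 159.
Vte11I cuts after base 4 of each site, so after positions 16, 162.
Linear molecule, 2 cuts → 3 fragments:
  1–16 → 16 bp
  17–162 → 146 bp
  163–207 → 45 bp
Sorted largest to smallest: 146, 45, 16 bp.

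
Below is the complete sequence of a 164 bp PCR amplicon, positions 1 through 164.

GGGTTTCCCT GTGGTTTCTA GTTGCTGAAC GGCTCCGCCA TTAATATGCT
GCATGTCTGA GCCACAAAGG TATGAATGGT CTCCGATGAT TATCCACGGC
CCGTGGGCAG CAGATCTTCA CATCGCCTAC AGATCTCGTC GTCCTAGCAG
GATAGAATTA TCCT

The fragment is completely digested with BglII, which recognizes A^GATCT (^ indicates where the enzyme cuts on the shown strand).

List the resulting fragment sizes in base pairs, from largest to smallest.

BglII sites (AGATCT) start at positions 112, 131.
BglII cuts after the first base of each site, so after positions 112, 131.
Linear molecule, 2 cuts → 3 fragments:
  1–112 → 112 bp
  113–131 → 19 bp
  132–164 → 33 bp
Sorted largest to smallest: 112, 33, 19 bp.

112, 33, 19 bp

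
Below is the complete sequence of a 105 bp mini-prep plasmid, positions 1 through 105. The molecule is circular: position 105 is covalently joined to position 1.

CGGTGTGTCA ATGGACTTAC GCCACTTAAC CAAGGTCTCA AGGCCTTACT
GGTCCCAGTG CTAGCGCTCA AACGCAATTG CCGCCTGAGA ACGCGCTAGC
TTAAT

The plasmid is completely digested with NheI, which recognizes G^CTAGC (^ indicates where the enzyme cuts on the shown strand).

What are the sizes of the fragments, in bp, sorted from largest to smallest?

NheI sites (GCTAGC) start at positions 60, 95.
NheI cuts after the first base of each site, so after positions 60, 95.
Circular molecule, 2 cuts → 2 fragments:
  61–95 → 35 bp
  96–105 then 1–60 → 10 + 60 = 70 bp
Sorted largest to smallest: 70, 35 bp.

70, 35 bp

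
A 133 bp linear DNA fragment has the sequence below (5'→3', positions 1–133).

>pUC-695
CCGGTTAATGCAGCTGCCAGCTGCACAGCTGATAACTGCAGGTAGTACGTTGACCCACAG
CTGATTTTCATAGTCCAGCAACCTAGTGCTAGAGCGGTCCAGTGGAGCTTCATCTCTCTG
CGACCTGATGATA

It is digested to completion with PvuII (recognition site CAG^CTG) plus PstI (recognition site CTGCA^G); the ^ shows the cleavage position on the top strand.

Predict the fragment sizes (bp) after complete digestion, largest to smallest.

PvuII sites (CAGCTG) start at positions 11, 18, 26, 58.
PvuII cuts after base 3 of each site, so after positions 13, 20, 28, 60.
The PstI site (CTGCAG) starts at position 36.
PstI cuts after base 5 of each site (before the last base), so after position 40.
Combined cut positions: 13, 20, 28, 40, 60.
Linear molecule, 5 cuts → 6 fragments:
  1–13 → 13 bp
  14–20 → 7 bp
  21–28 → 8 bp
  29–40 → 12 bp
  41–60 → 20 bp
  61–133 → 73 bp
Sorted largest to smallest: 73, 20, 13, 12, 8, 7 bp.

73, 20, 13, 12, 8, 7 bp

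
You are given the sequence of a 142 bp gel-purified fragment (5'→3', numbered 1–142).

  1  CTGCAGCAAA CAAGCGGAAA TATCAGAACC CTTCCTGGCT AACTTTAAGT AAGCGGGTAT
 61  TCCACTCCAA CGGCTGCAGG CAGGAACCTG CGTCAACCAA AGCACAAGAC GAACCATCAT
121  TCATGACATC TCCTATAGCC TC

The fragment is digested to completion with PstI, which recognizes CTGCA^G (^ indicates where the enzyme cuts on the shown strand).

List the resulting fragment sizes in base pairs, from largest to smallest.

PstI sites (CTGCAG) start at positions 1, 74.
PstI cuts after base 5 of each site (before the last base), so after positions 5, 78.
Linear molecule, 2 cuts → 3 fragments:
  1–5 → 5 bp
  6–78 → 73 bp
  79–142 → 64 bp
Sorted largest to smallest: 73, 64, 5 bp.

73, 64, 5 bp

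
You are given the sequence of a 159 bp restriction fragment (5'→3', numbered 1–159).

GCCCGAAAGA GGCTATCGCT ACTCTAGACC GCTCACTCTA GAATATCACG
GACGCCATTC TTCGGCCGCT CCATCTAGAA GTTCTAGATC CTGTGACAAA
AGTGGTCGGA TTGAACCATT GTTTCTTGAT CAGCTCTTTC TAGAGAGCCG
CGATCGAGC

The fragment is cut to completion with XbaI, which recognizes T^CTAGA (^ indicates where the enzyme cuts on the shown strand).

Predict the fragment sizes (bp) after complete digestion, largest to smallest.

XbaI sites (TCTAGA) start at positions 23, 37, 74, 83, 139.
XbaI cuts after the first base of each site, so after positions 23, 37, 74, 83, 139.
Linear molecule, 5 cuts → 6 fragments:
  1–23 → 23 bp
  24–37 → 14 bp
  38–74 → 37 bp
  75–83 → 9 bp
  84–139 → 56 bp
  140–159 → 20 bp
Sorted largest to smallest: 56, 37, 23, 20, 14, 9 bp.

56, 37, 23, 20, 14, 9 bp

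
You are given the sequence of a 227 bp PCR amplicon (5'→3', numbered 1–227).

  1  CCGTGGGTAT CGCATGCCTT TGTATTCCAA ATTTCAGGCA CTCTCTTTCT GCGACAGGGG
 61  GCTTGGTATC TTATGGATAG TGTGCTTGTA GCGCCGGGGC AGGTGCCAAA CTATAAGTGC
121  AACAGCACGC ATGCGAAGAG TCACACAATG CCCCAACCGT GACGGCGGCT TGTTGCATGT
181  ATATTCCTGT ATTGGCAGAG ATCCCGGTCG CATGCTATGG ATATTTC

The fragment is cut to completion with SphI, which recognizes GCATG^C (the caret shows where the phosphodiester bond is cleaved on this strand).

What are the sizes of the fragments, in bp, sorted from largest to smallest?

SphI sites (GCATGC) start at positions 12, 129, 210.
SphI cuts after base 5 of each site (before the last base), so after positions 16, 133, 214.
Linear molecule, 3 cuts → 4 fragments:
  1–16 → 16 bp
  17–133 → 117 bp
  134–214 → 81 bp
  215–227 → 13 bp
Sorted largest to smallest: 117, 81, 16, 13 bp.

117, 81, 16, 13 bp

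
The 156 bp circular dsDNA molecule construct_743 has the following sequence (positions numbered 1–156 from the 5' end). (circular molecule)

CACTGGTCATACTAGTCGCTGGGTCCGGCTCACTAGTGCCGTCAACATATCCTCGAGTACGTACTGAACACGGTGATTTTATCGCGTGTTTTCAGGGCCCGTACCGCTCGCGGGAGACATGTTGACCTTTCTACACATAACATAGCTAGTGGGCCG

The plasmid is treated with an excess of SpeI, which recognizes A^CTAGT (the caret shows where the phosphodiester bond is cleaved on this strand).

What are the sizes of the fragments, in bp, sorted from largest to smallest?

135, 21 bp

SpeI sites (ACTAGT) start at positions 11, 32.
SpeI cuts after the first base of each site, so after positions 11, 32.
Circular molecule, 2 cuts → 2 fragments:
  12–32 → 21 bp
  33–156 then 1–11 → 124 + 11 = 135 bp
Sorted largest to smallest: 135, 21 bp.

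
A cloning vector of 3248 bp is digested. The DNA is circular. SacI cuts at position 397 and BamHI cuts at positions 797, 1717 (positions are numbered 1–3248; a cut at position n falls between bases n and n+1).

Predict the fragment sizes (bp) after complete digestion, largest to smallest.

Combined cut positions (sorted): 397, 797, 1717.
Circular molecule, 3 cuts → 3 fragments:
  797 − 397 = 400 bp
  1717 − 797 = 920 bp
  wrap: 3248 − 1717 + 397 = 1928 bp
Sorted largest to smallest: 1928, 920, 400 bp.

1928, 920, 400 bp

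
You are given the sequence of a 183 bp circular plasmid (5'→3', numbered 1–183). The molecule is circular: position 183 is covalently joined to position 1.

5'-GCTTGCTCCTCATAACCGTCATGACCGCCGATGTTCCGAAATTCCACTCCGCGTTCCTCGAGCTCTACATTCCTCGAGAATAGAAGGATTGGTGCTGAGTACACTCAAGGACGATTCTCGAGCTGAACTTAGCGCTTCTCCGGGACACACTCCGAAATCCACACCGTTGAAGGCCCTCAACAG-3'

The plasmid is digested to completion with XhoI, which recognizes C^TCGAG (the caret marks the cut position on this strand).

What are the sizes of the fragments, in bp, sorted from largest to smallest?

123, 44, 16 bp

XhoI sites (CTCGAG) start at positions 57, 73, 117.
XhoI cuts after the first base of each site, so after positions 57, 73, 117.
Circular molecule, 3 cuts → 3 fragments:
  58–73 → 16 bp
  74–117 → 44 bp
  118–183 then 1–57 → 66 + 57 = 123 bp
Sorted largest to smallest: 123, 44, 16 bp.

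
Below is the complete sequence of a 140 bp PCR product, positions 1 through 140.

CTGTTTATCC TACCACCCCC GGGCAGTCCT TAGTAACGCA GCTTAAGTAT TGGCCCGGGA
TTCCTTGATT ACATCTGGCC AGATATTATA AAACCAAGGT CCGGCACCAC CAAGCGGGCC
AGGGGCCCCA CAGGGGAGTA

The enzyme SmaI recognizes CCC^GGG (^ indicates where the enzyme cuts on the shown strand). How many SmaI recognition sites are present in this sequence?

2

CCCGGG occurs starting at positions 18, 54.
SmaI cuts at 2 sites.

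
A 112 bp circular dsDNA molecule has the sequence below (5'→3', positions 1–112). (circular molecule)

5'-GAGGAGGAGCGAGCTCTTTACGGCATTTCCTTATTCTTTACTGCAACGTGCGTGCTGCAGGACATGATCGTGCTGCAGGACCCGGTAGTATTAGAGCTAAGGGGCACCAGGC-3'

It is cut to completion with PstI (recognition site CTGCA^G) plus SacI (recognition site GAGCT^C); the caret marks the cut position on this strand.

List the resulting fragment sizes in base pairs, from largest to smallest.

50, 44, 18 bp

PstI sites (CTGCAG) start at positions 55, 73.
PstI cuts after base 5 of each site (before the last base), so after positions 59, 77.
The SacI site (GAGCTC) starts at position 11.
SacI cuts after base 5 of each site (before the last base), so after position 15.
Combined cut positions: 15, 59, 77.
Circular molecule, 3 cuts → 3 fragments:
  16–59 → 44 bp
  60–77 → 18 bp
  78–112 then 1–15 → 35 + 15 = 50 bp
Sorted largest to smallest: 50, 44, 18 bp.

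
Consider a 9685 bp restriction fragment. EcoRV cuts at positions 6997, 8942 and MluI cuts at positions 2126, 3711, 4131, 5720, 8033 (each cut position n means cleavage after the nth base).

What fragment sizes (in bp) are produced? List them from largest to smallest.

2126, 1589, 1585, 1277, 1036, 909, 743, 420 bp

Combined cut positions (sorted): 2126, 3711, 4131, 5720, 6997, 8033, 8942.
Linear molecule, 7 cuts → 8 fragments:
  2126 − 0 = 2126 bp
  3711 − 2126 = 1585 bp
  4131 − 3711 = 420 bp
  5720 − 4131 = 1589 bp
  6997 − 5720 = 1277 bp
  8033 − 6997 = 1036 bp
  8942 − 8033 = 909 bp
  9685 − 8942 = 743 bp
Sorted largest to smallest: 2126, 1589, 1585, 1277, 1036, 909, 743, 420 bp.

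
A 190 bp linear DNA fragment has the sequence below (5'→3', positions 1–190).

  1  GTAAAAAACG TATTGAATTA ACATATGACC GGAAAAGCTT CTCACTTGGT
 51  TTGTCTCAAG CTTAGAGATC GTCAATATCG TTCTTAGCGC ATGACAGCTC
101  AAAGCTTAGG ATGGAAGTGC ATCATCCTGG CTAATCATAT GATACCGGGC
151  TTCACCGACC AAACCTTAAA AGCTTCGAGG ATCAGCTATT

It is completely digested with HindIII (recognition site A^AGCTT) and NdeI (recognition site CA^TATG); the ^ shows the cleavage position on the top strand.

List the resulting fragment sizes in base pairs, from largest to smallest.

HindIII sites (AAGCTT) start at positions 35, 58, 102, 170.
HindIII cuts after the first base of each site, so after positions 35, 58, 102, 170.
NdeI sites (CATATG) start at positions 22, 136.
NdeI cuts after base 2 of each site, so after positions 23, 137.
Combined cut positions: 23, 35, 58, 102, 137, 170.
Linear molecule, 6 cuts → 7 fragments:
  1–23 → 23 bp
  24–35 → 12 bp
  36–58 → 23 bp
  59–102 → 44 bp
  103–137 → 35 bp
  138–170 → 33 bp
  171–190 → 20 bp
Sorted largest to smallest: 44, 35, 33, 23, 23, 20, 12 bp.

44, 35, 33, 23, 23, 20, 12 bp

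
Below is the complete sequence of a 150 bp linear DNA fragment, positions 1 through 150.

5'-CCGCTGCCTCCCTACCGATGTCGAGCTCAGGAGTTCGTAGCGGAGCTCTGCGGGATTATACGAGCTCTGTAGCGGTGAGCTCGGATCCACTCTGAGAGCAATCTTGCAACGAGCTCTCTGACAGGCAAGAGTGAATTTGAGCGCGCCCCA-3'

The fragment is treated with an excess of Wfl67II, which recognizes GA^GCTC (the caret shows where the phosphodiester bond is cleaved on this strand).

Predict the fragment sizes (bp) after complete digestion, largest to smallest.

Wfl67II sites (GAGCTC) start at positions 23, 43, 62, 77, 111.
Wfl67II cuts after base 2 of each site, so after positions 24, 44, 63, 78, 112.
Linear molecule, 5 cuts → 6 fragments:
  1–24 → 24 bp
  25–44 → 20 bp
  45–63 → 19 bp
  64–78 → 15 bp
  79–112 → 34 bp
  113–150 → 38 bp
Sorted largest to smallest: 38, 34, 24, 20, 19, 15 bp.

38, 34, 24, 20, 19, 15 bp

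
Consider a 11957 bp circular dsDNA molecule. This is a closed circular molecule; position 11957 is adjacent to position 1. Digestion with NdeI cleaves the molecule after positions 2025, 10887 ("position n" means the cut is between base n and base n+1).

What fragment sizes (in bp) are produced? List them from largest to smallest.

Circular molecule, 2 cuts → 2 fragments:
  10887 − 2025 = 8862 bp
  wrap: 11957 − 10887 + 2025 = 3095 bp
Sorted largest to smallest: 8862, 3095 bp.

8862, 3095 bp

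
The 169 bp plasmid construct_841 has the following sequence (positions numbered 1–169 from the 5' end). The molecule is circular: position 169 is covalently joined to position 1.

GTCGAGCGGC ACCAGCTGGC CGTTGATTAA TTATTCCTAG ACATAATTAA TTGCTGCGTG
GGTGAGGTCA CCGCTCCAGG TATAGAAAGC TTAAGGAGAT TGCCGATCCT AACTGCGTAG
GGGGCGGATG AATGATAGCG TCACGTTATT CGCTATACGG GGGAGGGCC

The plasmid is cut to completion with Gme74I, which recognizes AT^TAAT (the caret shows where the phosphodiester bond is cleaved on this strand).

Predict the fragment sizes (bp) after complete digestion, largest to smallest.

149, 20 bp

Gme74I sites (ATTAAT) start at positions 26, 46.
Gme74I cuts after base 2 of each site, so after positions 27, 47.
Circular molecule, 2 cuts → 2 fragments:
  28–47 → 20 bp
  48–169 then 1–27 → 122 + 27 = 149 bp
Sorted largest to smallest: 149, 20 bp.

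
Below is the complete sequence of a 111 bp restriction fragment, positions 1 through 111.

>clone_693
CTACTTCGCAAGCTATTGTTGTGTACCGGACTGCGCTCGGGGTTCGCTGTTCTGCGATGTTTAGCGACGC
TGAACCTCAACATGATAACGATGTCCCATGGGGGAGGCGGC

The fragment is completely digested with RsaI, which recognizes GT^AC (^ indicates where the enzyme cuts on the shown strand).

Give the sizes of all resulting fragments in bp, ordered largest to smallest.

The RsaI site (GTAC) starts at position 23.
RsaI cuts after base 2 of each site, so after position 24.
Linear molecule, 1 cut → 2 fragments:
  1–24 → 24 bp
  25–111 → 87 bp
Sorted largest to smallest: 87, 24 bp.

87, 24 bp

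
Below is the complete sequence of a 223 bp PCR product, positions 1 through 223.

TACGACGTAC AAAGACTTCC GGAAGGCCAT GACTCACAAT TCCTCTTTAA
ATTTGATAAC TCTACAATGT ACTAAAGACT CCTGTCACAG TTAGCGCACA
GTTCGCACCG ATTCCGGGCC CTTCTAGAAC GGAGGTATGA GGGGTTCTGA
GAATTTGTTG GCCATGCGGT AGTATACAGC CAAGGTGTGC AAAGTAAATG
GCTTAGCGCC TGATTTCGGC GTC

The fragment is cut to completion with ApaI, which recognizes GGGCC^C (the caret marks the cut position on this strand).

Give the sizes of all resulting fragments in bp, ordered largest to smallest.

120, 103 bp

The ApaI site (GGGCCC) starts at position 116.
ApaI cuts after base 5 of each site (before the last base), so after position 120.
Linear molecule, 1 cut → 2 fragments:
  1–120 → 120 bp
  121–223 → 103 bp
Sorted largest to smallest: 120, 103 bp.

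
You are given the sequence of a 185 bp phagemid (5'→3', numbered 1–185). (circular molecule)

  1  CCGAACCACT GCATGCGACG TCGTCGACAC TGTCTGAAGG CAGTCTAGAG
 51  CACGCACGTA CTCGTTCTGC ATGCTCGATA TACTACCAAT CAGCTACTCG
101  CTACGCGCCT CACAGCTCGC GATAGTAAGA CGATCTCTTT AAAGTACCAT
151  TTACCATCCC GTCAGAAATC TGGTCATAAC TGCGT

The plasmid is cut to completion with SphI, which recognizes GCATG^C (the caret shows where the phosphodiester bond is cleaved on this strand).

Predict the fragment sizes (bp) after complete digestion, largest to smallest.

127, 58 bp

SphI sites (GCATGC) start at positions 11, 69.
SphI cuts after base 5 of each site (before the last base), so after positions 15, 73.
Circular molecule, 2 cuts → 2 fragments:
  16–73 → 58 bp
  74–185 then 1–15 → 112 + 15 = 127 bp
Sorted largest to smallest: 127, 58 bp.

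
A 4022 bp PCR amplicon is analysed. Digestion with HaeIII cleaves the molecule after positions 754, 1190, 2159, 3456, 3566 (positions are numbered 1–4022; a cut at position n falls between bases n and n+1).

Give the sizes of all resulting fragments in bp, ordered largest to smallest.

1297, 969, 754, 456, 436, 110 bp

Linear molecule, 5 cuts → 6 fragments:
  754 − 0 = 754 bp
  1190 − 754 = 436 bp
  2159 − 1190 = 969 bp
  3456 − 2159 = 1297 bp
  3566 − 3456 = 110 bp
  4022 − 3566 = 456 bp
Sorted largest to smallest: 1297, 969, 754, 456, 436, 110 bp.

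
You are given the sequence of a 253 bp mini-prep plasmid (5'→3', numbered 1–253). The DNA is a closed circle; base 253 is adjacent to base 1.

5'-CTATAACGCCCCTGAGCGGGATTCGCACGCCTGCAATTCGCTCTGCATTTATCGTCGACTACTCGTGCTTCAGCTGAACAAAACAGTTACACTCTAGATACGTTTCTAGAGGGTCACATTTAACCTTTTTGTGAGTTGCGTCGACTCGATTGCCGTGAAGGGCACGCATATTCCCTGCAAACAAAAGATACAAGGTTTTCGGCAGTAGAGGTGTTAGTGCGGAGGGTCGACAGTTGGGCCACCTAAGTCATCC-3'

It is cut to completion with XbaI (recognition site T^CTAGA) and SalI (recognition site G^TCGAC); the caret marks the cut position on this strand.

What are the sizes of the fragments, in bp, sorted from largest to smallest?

86, 81, 39, 35, 12 bp

XbaI sites (TCTAGA) start at positions 93, 105.
XbaI cuts after the first base of each site, so after positions 93, 105.
SalI sites (GTCGAC) start at positions 54, 140, 226.
SalI cuts after the first base of each site, so after positions 54, 140, 226.
Combined cut positions: 54, 93, 105, 140, 226.
Circular molecule, 5 cuts → 5 fragments:
  55–93 → 39 bp
  94–105 → 12 bp
  106–140 → 35 bp
  141–226 → 86 bp
  227–253 then 1–54 → 27 + 54 = 81 bp
Sorted largest to smallest: 86, 81, 39, 35, 12 bp.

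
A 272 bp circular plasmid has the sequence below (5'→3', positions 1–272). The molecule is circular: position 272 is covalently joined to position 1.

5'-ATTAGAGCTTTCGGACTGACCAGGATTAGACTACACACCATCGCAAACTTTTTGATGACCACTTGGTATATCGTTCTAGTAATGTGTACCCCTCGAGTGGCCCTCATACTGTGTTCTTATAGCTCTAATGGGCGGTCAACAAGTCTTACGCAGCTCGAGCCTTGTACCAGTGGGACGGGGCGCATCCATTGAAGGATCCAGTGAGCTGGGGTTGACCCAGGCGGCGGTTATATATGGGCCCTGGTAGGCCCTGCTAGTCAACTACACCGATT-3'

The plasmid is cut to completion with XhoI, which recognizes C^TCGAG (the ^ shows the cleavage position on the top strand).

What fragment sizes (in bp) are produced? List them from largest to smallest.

XhoI sites (CTCGAG) start at positions 92, 154.
XhoI cuts after the first base of each site, so after positions 92, 154.
Circular molecule, 2 cuts → 2 fragments:
  93–154 → 62 bp
  155–272 then 1–92 → 118 + 92 = 210 bp
Sorted largest to smallest: 210, 62 bp.

210, 62 bp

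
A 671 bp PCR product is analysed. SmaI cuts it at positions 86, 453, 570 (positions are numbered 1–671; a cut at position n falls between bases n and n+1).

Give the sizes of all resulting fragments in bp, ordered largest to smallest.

Linear molecule, 3 cuts → 4 fragments:
  86 − 0 = 86 bp
  453 − 86 = 367 bp
  570 − 453 = 117 bp
  671 − 570 = 101 bp
Sorted largest to smallest: 367, 117, 101, 86 bp.

367, 117, 101, 86 bp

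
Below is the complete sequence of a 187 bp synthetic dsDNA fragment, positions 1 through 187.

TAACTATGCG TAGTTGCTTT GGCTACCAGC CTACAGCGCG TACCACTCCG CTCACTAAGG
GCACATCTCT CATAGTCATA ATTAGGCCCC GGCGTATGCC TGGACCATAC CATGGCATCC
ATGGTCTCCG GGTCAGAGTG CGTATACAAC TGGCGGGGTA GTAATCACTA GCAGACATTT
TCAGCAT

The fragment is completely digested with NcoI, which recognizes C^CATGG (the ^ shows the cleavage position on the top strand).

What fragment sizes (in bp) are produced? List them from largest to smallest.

110, 68, 9 bp

NcoI sites (CCATGG) start at positions 110, 119.
NcoI cuts after the first base of each site, so after positions 110, 119.
Linear molecule, 2 cuts → 3 fragments:
  1–110 → 110 bp
  111–119 → 9 bp
  120–187 → 68 bp
Sorted largest to smallest: 110, 68, 9 bp.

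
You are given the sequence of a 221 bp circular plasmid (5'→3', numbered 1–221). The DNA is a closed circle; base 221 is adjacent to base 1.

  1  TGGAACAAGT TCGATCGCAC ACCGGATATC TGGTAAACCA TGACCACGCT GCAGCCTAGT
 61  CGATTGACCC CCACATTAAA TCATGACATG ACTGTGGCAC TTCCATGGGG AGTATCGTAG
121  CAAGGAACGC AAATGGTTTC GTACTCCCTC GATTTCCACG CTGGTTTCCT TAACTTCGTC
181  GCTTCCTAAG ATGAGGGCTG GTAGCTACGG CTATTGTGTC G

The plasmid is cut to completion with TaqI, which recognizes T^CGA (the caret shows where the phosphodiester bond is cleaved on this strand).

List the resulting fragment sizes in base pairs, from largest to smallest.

89, 83, 49 bp

TaqI sites (TCGA) start at positions 11, 60, 149.
TaqI cuts after the first base of each site, so after positions 11, 60, 149.
Circular molecule, 3 cuts → 3 fragments:
  12–60 → 49 bp
  61–149 → 89 bp
  150–221 then 1–11 → 72 + 11 = 83 bp
Sorted largest to smallest: 89, 83, 49 bp.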